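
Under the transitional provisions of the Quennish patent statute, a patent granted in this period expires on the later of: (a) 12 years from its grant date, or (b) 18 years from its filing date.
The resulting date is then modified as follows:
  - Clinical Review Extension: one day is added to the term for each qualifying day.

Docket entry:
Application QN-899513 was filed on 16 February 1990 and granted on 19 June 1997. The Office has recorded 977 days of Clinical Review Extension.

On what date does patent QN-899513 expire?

(a) grant + 12 years → 19 June 2009.
(b) filing + 18 years → 16 February 2008.
Later of the two: 19 June 2009.
Clinical Review Extension: +977 days → 21 February 2012.

February 21, 2012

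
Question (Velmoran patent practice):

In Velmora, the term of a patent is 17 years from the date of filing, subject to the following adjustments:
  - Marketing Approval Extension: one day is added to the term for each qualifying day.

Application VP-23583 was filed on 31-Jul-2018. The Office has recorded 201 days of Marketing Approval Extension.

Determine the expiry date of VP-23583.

Base term: filing date + 17 years → 31 July 2035.
Marketing Approval Extension: +201 days → 17 February 2036.

February 17, 2036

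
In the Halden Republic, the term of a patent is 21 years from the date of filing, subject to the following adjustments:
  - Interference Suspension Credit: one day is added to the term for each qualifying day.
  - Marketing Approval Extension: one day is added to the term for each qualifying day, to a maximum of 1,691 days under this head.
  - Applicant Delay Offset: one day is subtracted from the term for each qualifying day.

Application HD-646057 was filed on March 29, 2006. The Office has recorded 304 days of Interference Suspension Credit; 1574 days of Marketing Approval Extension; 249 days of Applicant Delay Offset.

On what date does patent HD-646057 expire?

Base term: filing date + 21 years → 29 March 2027.
Interference Suspension Credit: +304 days → 27 January 2028.
Marketing Approval Extension: 1574 days (within the 1691-day cap) → +1574 days → 19 May 2032.
Applicant Delay Offset: −249 days → 13 September 2031.

September 13, 2031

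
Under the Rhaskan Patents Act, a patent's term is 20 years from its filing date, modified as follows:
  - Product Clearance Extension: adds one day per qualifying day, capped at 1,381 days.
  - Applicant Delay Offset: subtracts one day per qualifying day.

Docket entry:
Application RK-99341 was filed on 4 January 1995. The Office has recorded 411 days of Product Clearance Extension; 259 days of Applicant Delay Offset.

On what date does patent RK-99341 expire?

2015-06-05

Base term: filing date + 20 years → 4 January 2015.
Product Clearance Extension: 411 days (within the 1381-day cap) → +411 days → 19 February 2016.
Applicant Delay Offset: −259 days → 5 June 2015.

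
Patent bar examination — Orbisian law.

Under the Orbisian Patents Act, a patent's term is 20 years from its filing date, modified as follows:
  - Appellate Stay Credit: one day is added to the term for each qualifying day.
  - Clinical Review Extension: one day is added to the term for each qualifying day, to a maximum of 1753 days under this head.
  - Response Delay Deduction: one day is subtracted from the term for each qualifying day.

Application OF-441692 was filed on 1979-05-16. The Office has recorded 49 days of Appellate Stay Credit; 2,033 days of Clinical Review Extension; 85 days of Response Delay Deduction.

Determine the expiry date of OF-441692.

Base term: filing date + 20 years → 16 May 1999.
Appellate Stay Credit: +49 days → 4 July 1999.
Clinical Review Extension: 2033 days claimed exceeds the 1753-day cap, so +1753 days → 21 April 2004.
Response Delay Deduction: −85 days → 27 January 2004.

2004-01-27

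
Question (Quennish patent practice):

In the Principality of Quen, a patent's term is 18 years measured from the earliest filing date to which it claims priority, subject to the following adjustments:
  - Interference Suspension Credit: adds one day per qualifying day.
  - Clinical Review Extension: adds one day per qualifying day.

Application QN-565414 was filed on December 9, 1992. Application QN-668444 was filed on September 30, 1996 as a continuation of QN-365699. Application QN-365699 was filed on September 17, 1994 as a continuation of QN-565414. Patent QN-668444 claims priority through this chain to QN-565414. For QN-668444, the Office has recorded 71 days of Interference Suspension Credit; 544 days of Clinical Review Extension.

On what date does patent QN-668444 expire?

Earliest priority filing: 9 December 1992.
Base term: 9 December 1992 + 18 years → 9 December 2010.
Interference Suspension Credit: +71 days → 18 February 2011.
Clinical Review Extension: +544 days → 15 August 2012.

2012-08-15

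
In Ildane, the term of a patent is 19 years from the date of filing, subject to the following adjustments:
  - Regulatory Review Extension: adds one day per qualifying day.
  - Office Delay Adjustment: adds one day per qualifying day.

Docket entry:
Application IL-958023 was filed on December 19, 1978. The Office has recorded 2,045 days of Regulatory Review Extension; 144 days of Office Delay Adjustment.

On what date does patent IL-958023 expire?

Base term: filing date + 19 years → 19 December 1997.
Regulatory Review Extension: +2045 days → 26 July 2003.
Office Delay Adjustment: +144 days → 17 December 2003.

2003-12-17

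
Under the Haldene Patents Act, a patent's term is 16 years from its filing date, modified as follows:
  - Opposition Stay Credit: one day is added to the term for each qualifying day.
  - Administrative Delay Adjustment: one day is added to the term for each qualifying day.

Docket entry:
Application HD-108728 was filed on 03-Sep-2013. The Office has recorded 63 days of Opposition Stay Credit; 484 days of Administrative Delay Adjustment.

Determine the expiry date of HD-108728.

March 4, 2031

Base term: filing date + 16 years → 3 September 2029.
Opposition Stay Credit: +63 days → 5 November 2029.
Administrative Delay Adjustment: +484 days → 4 March 2031.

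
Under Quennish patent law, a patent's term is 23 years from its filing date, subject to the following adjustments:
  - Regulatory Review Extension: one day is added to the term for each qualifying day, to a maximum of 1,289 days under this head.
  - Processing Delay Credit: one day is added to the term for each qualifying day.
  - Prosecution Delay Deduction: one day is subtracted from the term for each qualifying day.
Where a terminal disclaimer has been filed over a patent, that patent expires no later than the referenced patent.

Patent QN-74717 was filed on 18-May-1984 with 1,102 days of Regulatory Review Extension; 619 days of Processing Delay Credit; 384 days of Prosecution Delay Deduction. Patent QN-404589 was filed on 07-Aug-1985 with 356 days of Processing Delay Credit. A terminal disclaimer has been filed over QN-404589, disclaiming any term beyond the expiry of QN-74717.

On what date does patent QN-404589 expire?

July 29, 2009

Natural term of QN-404589:
  Base: filing + 23 years → 7 August 2008.
  Processing Delay Credit: +356 days → 29 July 2009.
Expiry of referenced patent QN-74717:
  Base: filing + 23 years → 18 May 2007.
  Regulatory Review Extension: 1102 days (within the 1289-day cap) → +1102 days → 24 May 2010.
  Processing Delay Credit: +619 days → 2 February 2012.
  Prosecution Delay Deduction: −384 days → 14 January 2011.
Terminal disclaimer: QN-404589 expires on the earlier of 29 July 2009 and 14 January 2011.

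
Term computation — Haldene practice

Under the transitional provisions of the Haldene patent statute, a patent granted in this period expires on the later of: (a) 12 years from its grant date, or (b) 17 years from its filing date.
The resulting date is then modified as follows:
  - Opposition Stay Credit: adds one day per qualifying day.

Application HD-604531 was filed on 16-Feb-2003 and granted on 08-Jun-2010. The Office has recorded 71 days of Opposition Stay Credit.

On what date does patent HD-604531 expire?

August 18, 2022

(a) grant + 12 years → 8 June 2022.
(b) filing + 17 years → 16 February 2020.
Later of the two: 8 June 2022.
Opposition Stay Credit: +71 days → 18 August 2022.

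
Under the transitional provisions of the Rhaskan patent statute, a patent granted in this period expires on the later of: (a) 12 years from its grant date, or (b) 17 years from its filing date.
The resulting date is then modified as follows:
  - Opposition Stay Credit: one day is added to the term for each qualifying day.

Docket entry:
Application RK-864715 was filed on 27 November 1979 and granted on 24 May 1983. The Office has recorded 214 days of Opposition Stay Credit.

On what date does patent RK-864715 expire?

(a) grant + 12 years → 24 May 1995.
(b) filing + 17 years → 27 November 1996.
Later of the two: 27 November 1996.
Opposition Stay Credit: +214 days → 29 June 1997.

1997-06-29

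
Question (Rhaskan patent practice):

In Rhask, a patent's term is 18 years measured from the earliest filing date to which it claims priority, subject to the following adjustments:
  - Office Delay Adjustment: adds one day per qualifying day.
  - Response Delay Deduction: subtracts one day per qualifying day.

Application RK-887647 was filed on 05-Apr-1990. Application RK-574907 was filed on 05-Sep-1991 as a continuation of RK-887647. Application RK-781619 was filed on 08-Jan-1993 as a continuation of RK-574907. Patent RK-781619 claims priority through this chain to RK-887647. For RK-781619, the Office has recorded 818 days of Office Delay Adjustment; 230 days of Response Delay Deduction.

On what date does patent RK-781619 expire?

2009-11-14

Earliest priority filing: 5 April 1990.
Base term: 5 April 1990 + 18 years → 5 April 2008.
Office Delay Adjustment: +818 days → 2 July 2010.
Response Delay Deduction: −230 days → 14 November 2009.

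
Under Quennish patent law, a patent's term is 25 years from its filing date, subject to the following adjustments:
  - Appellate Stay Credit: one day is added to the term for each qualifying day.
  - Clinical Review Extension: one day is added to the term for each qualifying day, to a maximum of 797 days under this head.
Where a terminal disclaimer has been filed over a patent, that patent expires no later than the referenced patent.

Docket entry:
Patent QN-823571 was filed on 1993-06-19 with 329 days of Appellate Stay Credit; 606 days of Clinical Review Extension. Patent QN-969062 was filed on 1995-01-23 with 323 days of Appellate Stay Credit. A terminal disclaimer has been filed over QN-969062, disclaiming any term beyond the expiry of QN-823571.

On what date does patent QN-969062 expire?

Natural term of QN-969062:
  Base: filing + 25 years → 23 January 2020.
  Appellate Stay Credit: +323 days → 11 December 2020.
Expiry of referenced patent QN-823571:
  Base: filing + 25 years → 19 June 2018.
  Appellate Stay Credit: +329 days → 14 May 2019.
  Clinical Review Extension: 606 days (within the 797-day cap) → +606 days → 9 January 2021.
Terminal disclaimer: QN-969062 expires on the earlier of 11 December 2020 and 9 January 2021.

2020-12-11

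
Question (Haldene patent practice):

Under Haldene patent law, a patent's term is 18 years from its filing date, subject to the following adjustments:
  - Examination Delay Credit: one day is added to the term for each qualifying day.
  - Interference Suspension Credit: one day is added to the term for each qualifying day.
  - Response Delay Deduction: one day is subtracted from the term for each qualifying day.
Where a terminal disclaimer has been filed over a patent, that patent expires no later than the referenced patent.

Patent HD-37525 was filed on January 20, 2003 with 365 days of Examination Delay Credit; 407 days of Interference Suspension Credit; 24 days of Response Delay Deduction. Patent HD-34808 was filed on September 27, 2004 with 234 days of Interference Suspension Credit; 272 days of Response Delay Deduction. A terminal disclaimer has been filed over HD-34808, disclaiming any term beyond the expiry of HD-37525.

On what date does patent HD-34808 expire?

Natural term of HD-34808:
  Base: filing + 18 years → 27 September 2022.
  Interference Suspension Credit: +234 days → 19 May 2023.
  Response Delay Deduction: −272 days → 20 August 2022.
Expiry of referenced patent HD-37525:
  Base: filing + 18 years → 20 January 2021.
  Examination Delay Credit: +365 days → 20 January 2022.
  Interference Suspension Credit: +407 days → 3 March 2023.
  Response Delay Deduction: −24 days → 7 February 2023.
Terminal disclaimer: HD-34808 expires on the earlier of 20 August 2022 and 7 February 2023.

2022-08-20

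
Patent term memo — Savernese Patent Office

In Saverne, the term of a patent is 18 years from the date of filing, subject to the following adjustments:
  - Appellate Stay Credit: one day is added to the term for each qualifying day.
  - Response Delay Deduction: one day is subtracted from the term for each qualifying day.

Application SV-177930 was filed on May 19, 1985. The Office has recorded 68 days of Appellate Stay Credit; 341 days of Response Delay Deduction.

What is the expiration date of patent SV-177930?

Base term: filing date + 18 years → 19 May 2003.
Appellate Stay Credit: +68 days → 26 July 2003.
Response Delay Deduction: −341 days → 19 August 2002.

2002-08-19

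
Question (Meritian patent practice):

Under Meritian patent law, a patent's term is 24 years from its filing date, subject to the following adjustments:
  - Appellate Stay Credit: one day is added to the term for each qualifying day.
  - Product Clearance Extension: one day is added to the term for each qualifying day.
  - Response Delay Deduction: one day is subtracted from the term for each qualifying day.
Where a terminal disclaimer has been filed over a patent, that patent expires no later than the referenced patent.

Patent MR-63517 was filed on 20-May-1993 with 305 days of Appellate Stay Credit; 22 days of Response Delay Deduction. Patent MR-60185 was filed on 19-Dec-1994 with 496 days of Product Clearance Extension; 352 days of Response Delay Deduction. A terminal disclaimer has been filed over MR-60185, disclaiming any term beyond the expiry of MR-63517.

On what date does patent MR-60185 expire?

2018-02-27

Natural term of MR-60185:
  Base: filing + 24 years → 19 December 2018.
  Product Clearance Extension: +496 days → 28 April 2020.
  Response Delay Deduction: −352 days → 12 May 2019.
Expiry of referenced patent MR-63517:
  Base: filing + 24 years → 20 May 2017.
  Appellate Stay Credit: +305 days → 21 March 2018.
  Response Delay Deduction: −22 days → 27 February 2018.
Terminal disclaimer: MR-60185 expires on the earlier of 12 May 2019 and 27 February 2018.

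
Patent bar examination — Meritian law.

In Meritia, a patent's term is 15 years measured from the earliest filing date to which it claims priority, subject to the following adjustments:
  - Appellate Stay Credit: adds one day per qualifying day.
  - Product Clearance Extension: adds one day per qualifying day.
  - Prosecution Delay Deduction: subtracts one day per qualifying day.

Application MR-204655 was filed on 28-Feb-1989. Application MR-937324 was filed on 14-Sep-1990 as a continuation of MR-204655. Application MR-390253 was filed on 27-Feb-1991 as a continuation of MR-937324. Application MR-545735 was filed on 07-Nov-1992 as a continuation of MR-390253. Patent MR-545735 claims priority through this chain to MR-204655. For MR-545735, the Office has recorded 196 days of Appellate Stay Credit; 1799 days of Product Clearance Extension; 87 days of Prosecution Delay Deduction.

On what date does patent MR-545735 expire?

2009-05-20

Earliest priority filing: 28 February 1989.
Base term: 28 February 1989 + 15 years → 28 February 2004.
Appellate Stay Credit: +196 days → 11 September 2004.
Product Clearance Extension: +1799 days → 15 August 2009.
Prosecution Delay Deduction: −87 days → 20 May 2009.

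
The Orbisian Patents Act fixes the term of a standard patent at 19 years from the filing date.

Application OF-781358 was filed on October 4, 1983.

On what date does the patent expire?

Filing date + 19 years → 4 October 2002.

October 4, 2002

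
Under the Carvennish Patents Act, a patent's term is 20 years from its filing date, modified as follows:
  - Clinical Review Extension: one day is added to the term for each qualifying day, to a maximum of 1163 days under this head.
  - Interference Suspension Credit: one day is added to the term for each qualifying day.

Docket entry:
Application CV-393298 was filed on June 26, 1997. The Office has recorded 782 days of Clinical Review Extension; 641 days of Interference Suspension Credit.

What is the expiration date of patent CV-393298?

Base term: filing date + 20 years → 26 June 2017.
Clinical Review Extension: 782 days (within the 1163-day cap) → +782 days → 17 August 2019.
Interference Suspension Credit: +641 days → 19 May 2021.

2021-05-19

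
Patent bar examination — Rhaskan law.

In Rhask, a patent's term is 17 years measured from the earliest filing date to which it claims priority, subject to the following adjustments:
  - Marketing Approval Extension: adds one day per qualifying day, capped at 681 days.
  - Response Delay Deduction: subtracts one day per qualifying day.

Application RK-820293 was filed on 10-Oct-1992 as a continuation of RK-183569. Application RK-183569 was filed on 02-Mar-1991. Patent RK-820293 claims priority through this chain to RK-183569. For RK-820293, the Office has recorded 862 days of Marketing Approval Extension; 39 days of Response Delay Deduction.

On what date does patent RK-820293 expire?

2009-12-04

Earliest priority filing: 2 March 1991.
Base term: 2 March 1991 + 17 years → 2 March 2008.
Marketing Approval Extension: 862 days claimed exceeds the 681-day cap, so +681 days → 12 January 2010.
Response Delay Deduction: −39 days → 4 December 2009.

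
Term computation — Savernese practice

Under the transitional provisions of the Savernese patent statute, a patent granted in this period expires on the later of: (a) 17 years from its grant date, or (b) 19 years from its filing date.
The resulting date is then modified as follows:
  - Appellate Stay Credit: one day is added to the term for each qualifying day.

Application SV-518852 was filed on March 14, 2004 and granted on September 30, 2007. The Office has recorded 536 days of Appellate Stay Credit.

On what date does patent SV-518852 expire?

March 20, 2026

(a) grant + 17 years → 30 September 2024.
(b) filing + 19 years → 14 March 2023.
Later of the two: 30 September 2024.
Appellate Stay Credit: +536 days → 20 March 2026.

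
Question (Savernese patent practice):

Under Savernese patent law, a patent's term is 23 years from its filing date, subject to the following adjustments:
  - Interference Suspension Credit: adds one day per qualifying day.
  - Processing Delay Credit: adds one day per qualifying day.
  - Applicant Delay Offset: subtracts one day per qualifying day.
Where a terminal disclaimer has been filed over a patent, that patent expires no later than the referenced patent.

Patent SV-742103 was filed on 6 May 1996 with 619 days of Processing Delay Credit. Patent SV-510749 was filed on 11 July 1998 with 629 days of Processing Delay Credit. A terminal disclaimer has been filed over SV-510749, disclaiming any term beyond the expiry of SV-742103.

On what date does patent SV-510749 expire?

2021-01-14

Natural term of SV-510749:
  Base: filing + 23 years → 11 July 2021.
  Processing Delay Credit: +629 days → 1 April 2023.
Expiry of referenced patent SV-742103:
  Base: filing + 23 years → 6 May 2019.
  Processing Delay Credit: +619 days → 14 January 2021.
Terminal disclaimer: SV-510749 expires on the earlier of 1 April 2023 and 14 January 2021.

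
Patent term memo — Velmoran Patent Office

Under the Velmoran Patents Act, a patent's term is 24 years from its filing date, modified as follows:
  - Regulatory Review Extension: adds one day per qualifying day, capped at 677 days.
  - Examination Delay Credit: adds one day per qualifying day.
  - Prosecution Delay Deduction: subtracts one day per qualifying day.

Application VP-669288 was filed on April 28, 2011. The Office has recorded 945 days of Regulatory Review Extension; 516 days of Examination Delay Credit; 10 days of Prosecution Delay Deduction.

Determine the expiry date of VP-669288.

2038-07-24

Base term: filing date + 24 years → 28 April 2035.
Regulatory Review Extension: 945 days claimed exceeds the 677-day cap, so +677 days → 5 March 2037.
Examination Delay Credit: +516 days → 3 August 2038.
Prosecution Delay Deduction: −10 days → 24 July 2038.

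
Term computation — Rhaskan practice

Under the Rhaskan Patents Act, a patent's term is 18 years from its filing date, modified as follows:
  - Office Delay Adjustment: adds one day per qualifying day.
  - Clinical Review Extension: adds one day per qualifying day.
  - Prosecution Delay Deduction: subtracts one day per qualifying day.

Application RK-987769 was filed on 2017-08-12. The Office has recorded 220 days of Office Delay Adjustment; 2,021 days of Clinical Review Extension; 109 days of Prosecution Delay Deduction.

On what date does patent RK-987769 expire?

2041-06-13

Base term: filing date + 18 years → 12 August 2035.
Office Delay Adjustment: +220 days → 19 March 2036.
Clinical Review Extension: +2021 days → 30 September 2041.
Prosecution Delay Deduction: −109 days → 13 June 2041.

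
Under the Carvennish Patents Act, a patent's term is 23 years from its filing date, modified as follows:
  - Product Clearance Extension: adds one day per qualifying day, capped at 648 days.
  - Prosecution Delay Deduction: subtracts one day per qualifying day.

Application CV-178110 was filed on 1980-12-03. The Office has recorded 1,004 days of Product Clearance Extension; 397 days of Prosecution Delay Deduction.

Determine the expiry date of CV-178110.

Base term: filing date + 23 years → 3 December 2003.
Product Clearance Extension: 1004 days claimed exceeds the 648-day cap, so +648 days → 11 September 2005.
Prosecution Delay Deduction: −397 days → 10 August 2004.

August 10, 2004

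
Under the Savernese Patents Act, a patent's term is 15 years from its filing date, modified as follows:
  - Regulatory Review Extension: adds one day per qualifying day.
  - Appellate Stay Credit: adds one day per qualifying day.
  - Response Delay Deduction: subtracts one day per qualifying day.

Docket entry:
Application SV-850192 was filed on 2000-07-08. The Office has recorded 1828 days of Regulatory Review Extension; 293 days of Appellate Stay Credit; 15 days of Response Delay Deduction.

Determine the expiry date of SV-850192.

2021-04-13

Base term: filing date + 15 years → 8 July 2015.
Regulatory Review Extension: +1828 days → 9 July 2020.
Appellate Stay Credit: +293 days → 28 April 2021.
Response Delay Deduction: −15 days → 13 April 2021.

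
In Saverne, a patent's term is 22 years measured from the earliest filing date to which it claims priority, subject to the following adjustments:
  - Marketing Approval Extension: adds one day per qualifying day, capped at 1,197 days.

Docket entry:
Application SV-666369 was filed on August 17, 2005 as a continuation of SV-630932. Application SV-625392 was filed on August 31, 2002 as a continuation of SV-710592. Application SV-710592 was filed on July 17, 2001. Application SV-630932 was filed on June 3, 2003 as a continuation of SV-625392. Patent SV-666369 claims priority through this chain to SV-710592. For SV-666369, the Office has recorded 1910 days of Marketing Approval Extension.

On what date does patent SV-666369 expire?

Earliest priority filing: 17 July 2001.
Base term: 17 July 2001 + 22 years → 17 July 2023.
Marketing Approval Extension: 1910 days claimed exceeds the 1197-day cap, so +1197 days → 26 October 2026.

2026-10-26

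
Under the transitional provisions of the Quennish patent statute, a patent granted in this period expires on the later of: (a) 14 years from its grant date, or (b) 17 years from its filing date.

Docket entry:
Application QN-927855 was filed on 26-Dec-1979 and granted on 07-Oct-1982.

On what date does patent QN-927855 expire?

December 26, 1996

(a) grant + 14 years → 7 October 1996.
(b) filing + 17 years → 26 December 1996.
Later of the two: 26 December 1996.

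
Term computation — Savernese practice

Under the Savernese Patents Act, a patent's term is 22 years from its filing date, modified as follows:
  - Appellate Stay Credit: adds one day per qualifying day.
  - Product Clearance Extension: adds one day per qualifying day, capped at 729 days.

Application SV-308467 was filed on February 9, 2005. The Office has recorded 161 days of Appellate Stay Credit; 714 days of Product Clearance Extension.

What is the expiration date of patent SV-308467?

2029-07-03

Base term: filing date + 22 years → 9 February 2027.
Appellate Stay Credit: +161 days → 20 July 2027.
Product Clearance Extension: 714 days (within the 729-day cap) → +714 days → 3 July 2029.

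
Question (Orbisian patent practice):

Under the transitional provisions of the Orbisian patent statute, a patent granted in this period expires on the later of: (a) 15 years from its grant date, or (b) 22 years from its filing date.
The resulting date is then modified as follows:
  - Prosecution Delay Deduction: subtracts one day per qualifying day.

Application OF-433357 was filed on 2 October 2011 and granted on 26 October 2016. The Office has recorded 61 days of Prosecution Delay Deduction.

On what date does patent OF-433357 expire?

2033-08-02

(a) grant + 15 years → 26 October 2031.
(b) filing + 22 years → 2 October 2033.
Later of the two: 2 October 2033.
Prosecution Delay Deduction: −61 days → 2 August 2033.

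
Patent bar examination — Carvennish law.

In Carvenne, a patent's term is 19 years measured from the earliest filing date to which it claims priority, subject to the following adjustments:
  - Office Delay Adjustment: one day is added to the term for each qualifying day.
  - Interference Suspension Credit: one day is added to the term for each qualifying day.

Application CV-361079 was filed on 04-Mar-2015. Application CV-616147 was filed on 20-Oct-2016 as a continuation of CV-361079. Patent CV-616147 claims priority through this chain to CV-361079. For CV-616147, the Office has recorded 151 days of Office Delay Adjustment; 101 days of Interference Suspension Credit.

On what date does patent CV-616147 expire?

November 11, 2034

Earliest priority filing: 4 March 2015.
Base term: 4 March 2015 + 19 years → 4 March 2034.
Office Delay Adjustment: +151 days → 2 August 2034.
Interference Suspension Credit: +101 days → 11 November 2034.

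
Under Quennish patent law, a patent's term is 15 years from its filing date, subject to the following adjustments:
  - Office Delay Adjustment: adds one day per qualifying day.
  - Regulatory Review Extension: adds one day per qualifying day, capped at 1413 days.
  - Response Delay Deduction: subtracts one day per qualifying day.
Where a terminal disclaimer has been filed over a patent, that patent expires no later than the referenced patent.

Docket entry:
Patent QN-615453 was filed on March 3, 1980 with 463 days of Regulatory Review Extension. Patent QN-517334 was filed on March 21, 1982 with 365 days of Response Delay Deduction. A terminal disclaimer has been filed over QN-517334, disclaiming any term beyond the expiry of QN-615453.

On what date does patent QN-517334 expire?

Natural term of QN-517334:
  Base: filing + 15 years → 21 March 1997.
  Response Delay Deduction: −365 days → 21 March 1996.
Expiry of referenced patent QN-615453:
  Base: filing + 15 years → 3 March 1995.
  Regulatory Review Extension: 463 days (within the 1413-day cap) → +463 days → 8 June 1996.
Terminal disclaimer: QN-517334 expires on the earlier of 21 March 1996 and 8 June 1996.

March 21, 1996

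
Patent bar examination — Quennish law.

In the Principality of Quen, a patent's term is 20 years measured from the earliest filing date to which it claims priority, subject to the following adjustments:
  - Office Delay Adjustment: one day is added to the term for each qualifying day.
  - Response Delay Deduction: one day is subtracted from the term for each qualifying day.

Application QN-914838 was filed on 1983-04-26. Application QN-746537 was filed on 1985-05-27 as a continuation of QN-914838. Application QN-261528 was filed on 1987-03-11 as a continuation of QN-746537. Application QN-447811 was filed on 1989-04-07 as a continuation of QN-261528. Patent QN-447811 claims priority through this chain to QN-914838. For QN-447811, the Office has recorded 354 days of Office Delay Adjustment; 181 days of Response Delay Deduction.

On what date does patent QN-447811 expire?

Earliest priority filing: 26 April 1983.
Base term: 26 April 1983 + 20 years → 26 April 2003.
Office Delay Adjustment: +354 days → 14 April 2004.
Response Delay Deduction: −181 days → 16 October 2003.

October 16, 2003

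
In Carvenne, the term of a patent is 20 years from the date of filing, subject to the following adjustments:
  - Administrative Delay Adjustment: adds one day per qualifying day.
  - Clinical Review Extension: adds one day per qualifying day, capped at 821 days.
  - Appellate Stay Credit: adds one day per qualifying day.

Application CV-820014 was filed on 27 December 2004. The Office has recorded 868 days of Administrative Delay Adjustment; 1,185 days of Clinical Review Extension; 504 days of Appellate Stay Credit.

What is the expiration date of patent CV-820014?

Base term: filing date + 20 years → 27 December 2024.
Administrative Delay Adjustment: +868 days → 14 May 2027.
Clinical Review Extension: 1185 days claimed exceeds the 821-day cap, so +821 days → 12 August 2029.
Appellate Stay Credit: +504 days → 29 December 2030.

2030-12-29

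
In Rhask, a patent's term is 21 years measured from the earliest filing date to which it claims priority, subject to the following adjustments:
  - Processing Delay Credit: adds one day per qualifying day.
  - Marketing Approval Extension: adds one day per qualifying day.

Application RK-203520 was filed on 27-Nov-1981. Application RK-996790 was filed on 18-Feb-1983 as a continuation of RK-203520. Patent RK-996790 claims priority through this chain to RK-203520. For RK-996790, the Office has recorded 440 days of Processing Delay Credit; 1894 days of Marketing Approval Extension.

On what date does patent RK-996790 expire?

Earliest priority filing: 27 November 1981.
Base term: 27 November 1981 + 21 years → 27 November 2002.
Processing Delay Credit: +440 days → 10 February 2004.
Marketing Approval Extension: +1894 days → 18 April 2009.

2009-04-18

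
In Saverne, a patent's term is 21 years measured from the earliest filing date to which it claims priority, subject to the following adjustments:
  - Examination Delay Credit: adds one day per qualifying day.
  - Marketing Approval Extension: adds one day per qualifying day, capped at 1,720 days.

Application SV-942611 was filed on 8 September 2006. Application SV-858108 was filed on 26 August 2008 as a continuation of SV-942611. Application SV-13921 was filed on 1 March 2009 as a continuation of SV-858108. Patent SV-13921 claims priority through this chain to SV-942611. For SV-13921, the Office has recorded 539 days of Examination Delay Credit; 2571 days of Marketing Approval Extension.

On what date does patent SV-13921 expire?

Earliest priority filing: 8 September 2006.
Base term: 8 September 2006 + 21 years → 8 September 2027.
Examination Delay Credit: +539 days → 28 February 2029.
Marketing Approval Extension: 2571 days claimed exceeds the 1720-day cap, so +1720 days → 14 November 2033.

2033-11-14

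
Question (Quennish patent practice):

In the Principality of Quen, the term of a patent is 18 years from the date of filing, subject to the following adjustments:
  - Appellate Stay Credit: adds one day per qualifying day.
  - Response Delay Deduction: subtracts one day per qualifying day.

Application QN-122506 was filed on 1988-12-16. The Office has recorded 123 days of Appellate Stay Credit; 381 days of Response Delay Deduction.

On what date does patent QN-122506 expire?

Base term: filing date + 18 years → 16 December 2006.
Appellate Stay Credit: +123 days → 18 April 2007.
Response Delay Deduction: −381 days → 2 April 2006.

April 2, 2006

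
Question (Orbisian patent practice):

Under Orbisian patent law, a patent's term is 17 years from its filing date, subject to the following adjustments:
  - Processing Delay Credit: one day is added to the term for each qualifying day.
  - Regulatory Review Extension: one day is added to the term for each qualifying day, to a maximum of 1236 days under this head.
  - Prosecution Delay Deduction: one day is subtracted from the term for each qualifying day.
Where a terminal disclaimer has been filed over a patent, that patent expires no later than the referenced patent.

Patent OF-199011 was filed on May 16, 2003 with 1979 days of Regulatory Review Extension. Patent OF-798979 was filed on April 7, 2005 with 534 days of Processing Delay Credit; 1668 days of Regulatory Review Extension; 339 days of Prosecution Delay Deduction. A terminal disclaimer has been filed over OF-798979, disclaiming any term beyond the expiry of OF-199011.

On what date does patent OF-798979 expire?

Natural term of OF-798979:
  Base: filing + 17 years → 7 April 2022.
  Processing Delay Credit: +534 days → 23 September 2023.
  Regulatory Review Extension: 1668 days claimed exceeds the 1236-day cap, so +1236 days → 10 February 2027.
  Prosecution Delay Deduction: −339 days → 8 March 2026.
Expiry of referenced patent OF-199011:
  Base: filing + 17 years → 16 May 2020.
  Regulatory Review Extension: 1979 days claimed exceeds the 1236-day cap, so +1236 days → 4 October 2023.
Terminal disclaimer: OF-798979 expires on the earlier of 8 March 2026 and 4 October 2023.

October 4, 2023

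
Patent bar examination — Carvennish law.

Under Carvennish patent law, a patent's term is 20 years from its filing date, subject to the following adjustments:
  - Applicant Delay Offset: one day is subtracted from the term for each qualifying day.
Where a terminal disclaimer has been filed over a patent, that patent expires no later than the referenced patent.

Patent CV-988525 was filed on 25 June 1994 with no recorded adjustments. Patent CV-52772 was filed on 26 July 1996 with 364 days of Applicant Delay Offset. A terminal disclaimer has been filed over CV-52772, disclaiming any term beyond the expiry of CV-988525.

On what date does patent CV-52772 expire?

Natural term of CV-52772:
  Base: filing + 20 years → 26 July 2016.
  Applicant Delay Offset: −364 days → 28 July 2015.
Expiry of referenced patent CV-988525:
  Base: filing + 20 years → 25 June 2014.
Terminal disclaimer: CV-52772 expires on the earlier of 28 July 2015 and 25 June 2014.

June 25, 2014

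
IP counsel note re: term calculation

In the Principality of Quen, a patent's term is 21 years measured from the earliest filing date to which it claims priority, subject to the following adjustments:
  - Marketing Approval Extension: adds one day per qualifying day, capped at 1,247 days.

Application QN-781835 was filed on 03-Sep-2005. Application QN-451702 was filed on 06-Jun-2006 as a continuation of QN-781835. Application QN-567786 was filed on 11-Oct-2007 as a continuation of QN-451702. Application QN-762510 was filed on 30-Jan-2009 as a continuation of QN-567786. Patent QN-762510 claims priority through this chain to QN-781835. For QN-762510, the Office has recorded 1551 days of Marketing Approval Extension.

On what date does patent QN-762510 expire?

Earliest priority filing: 3 September 2005.
Base term: 3 September 2005 + 21 years → 3 September 2026.
Marketing Approval Extension: 1551 days claimed exceeds the 1247-day cap, so +1247 days → 1 February 2030.

February 1, 2030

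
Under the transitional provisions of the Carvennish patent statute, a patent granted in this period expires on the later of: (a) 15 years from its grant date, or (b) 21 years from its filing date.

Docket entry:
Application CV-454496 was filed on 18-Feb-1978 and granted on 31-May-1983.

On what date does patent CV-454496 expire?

(a) grant + 15 years → 31 May 1998.
(b) filing + 21 years → 18 February 1999.
Later of the two: 18 February 1999.

1999-02-18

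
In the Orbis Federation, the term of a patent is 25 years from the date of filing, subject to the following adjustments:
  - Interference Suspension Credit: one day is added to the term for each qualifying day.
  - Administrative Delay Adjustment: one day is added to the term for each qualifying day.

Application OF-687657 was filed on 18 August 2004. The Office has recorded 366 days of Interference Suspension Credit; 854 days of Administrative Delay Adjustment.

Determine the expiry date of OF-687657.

December 20, 2032

Base term: filing date + 25 years → 18 August 2029.
Interference Suspension Credit: +366 days → 19 August 2030.
Administrative Delay Adjustment: +854 days → 20 December 2032.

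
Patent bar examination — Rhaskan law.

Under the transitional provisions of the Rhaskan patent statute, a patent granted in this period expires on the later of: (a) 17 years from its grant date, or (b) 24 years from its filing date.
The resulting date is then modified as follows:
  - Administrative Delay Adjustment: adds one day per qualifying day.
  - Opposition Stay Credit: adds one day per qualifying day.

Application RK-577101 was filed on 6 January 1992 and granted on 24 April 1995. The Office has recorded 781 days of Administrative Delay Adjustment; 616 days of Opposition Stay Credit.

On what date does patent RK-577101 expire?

(a) grant + 17 years → 24 April 2012.
(b) filing + 24 years → 6 January 2016.
Later of the two: 6 January 2016.
Administrative Delay Adjustment: +781 days → 25 February 2018.
Opposition Stay Credit: +616 days → 3 November 2019.

2019-11-03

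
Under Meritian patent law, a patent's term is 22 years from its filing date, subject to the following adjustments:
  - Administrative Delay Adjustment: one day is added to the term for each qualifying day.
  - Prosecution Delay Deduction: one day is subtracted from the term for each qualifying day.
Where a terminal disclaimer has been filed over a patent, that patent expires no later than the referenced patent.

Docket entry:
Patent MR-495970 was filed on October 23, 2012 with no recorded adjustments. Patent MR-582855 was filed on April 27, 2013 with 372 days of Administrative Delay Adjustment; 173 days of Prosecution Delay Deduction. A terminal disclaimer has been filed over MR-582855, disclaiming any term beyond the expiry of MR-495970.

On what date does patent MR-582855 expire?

Natural term of MR-582855:
  Base: filing + 22 years → 27 April 2035.
  Administrative Delay Adjustment: +372 days → 3 May 2036.
  Prosecution Delay Deduction: −173 days → 12 November 2035.
Expiry of referenced patent MR-495970:
  Base: filing + 22 years → 23 October 2034.
Terminal disclaimer: MR-582855 expires on the earlier of 12 November 2035 and 23 October 2034.

2034-10-23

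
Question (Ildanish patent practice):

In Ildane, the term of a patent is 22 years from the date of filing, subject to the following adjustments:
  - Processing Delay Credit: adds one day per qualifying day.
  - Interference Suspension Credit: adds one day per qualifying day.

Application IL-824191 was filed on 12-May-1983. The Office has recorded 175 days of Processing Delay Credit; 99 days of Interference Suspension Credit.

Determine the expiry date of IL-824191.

February 10, 2006

Base term: filing date + 22 years → 12 May 2005.
Processing Delay Credit: +175 days → 3 November 2005.
Interference Suspension Credit: +99 days → 10 February 2006.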